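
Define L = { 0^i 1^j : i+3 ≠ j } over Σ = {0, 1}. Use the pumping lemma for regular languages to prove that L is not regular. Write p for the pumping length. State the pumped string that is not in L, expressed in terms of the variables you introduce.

Toward a contradiction, assume L is regular with pumping length p.
Choose w = 0^p 1^{p+p!+3}. Since p ≠ (p+p!+3)-3 = p+p!, w ∈ L; and |w| ≥ p.
By the pumping lemma, w = xyz with |xy| ≤ p and y is nonempty.
Since the first p symbols of w are all 0's and |xy| ≤ p, y lies entirely in the leading 0-block: y = 0^k for some k with 1 ≤ k ≤ p.
Since 1 ≤ k ≤ p, k divides p!; set t = 1 + p!/k. Then xy^t z has p + (p!/k)·k = p + p! copies of 0. Now the 0-count is p+p! and (1-count)-3 = (p+p!+3)-3 = p+p!, so i+3 ≠ j fails. So xy^t z = 0^{p+p!} 1^{p+p!+3} ∉ L.
This is a contradiction; hence L is not regular.

0^{p+p!} 1^{p+p!+3}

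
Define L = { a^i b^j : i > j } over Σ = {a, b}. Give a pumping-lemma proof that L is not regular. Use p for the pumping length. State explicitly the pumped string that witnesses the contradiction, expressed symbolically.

Assume L is regular; let p be its pumping constant.
Choose w = a^{p+1} b^p ∈ L, with |w| = 2p+1 ≥ p.
By the pumping lemma, w = xyz with |xy| ≤ p and |y| > 0.
Because |xy| ≤ p and w begins with p copies of a, we have y = a^k with 1 ≤ k ≤ p.
Consider xy^0z = xz = a^{p+1-k} b^p. Since k ≥ 1, the a-count p+1-k is at most p, so i > j fails; thus xz ∉ L.
This contradicts the pumping lemma, so L is not regular.

a^{p+1-k} b^p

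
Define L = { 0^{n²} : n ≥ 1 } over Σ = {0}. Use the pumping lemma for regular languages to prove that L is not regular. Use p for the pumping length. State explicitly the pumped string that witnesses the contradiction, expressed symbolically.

0^{p²+k}

Toward a contradiction, assume L is regular with pumping length p.
Take w = 0^{p²} ∈ L with |w| = p² ≥ p.
By the pumping lemma, w = xyz with |xy| ≤ p and y is nonempty.
Then y = 0^k for some k with 1 ≤ k ≤ p.
Pump with i = 2: xy^2z = 0^{p²+k}. Since 1 ≤ k ≤ p, p² < p²+k ≤ p²+p < (p+1)², so p²+k lies strictly between consecutive squares and is not a perfect square. So xy^2z ∉ L.
This contradicts the pumping lemma, so L is not regular.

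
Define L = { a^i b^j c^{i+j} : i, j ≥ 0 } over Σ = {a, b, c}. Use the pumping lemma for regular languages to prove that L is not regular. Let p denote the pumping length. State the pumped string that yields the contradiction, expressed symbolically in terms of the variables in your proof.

a^{p+k} b^p c^{2p}

Assume L is regular. Let p be the pumping length given by the pumping lemma.
Take w = a^p b^p c^{2p} ∈ L (with i=j=p, i+j=2p), |w| = 4p ≥ p.
Write w = xyz as guaranteed by the lemma, with |xy| ≤ p and |y| ≥ 1.
Because |xy| ≤ p and w begins with p copies of a, we have y = a^k with 1 ≤ k ≤ p.
Consider xy^2z = a^{p+k} b^p c^{2p}. Now the a- and b-counts sum to 2p+k, but the c-count is 2p ≠ 2p+k. So xy^2z ∉ L.
This contradicts the pumping lemma, so L is not regular.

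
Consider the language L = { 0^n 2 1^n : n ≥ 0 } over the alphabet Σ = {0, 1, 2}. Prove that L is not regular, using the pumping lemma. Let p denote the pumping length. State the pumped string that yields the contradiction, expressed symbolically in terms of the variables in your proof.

0^{p+k} 2 1^p

Suppose for contradiction that L is regular, and let p be the pumping length.
Take w = 0^p 2 1^p ∈ L with |w| = 2p+1 ≥ p.
By the pumping lemma, w = xyz with |xy| ≤ p and y is nonempty.
Because |xy| ≤ p and w begins with p copies of 0, we have y = 0^k with 1 ≤ k ≤ p.
Pump with i = 2: xy^2z = 0^{p+k} 2 1^p, which would require p+k = p. But k ≥ 1, so xy^2z ∉ L.
This contradicts the pumping lemma, so L is not regular.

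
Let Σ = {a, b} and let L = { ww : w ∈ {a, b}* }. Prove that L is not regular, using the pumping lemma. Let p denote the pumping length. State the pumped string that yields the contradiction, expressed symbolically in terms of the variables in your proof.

a^{p+k} b^p a^p b^p

Assume L is regular; let p be its pumping constant.
Take w = a^p b^p a^p b^p = uu where u = a^pb^p; then w ∈ L and |w| = 4p ≥ p.
By the pumping lemma, w = xyz with |xy| ≤ p and |y| ≥ 1.
Because |xy| ≤ p and w begins with p copies of a, we have y = a^k with 1 ≤ k ≤ p.
Pump with i = 2: xy^2z = a^{p+k} b^p a^p b^p, of length 4p+k. Suppose this equals vv. The string starts with a and ends with b, so v does too; thus the boundary between the two copies of v is a b→a transition. There is exactly one such transition, at position 2p+k, so |v| = 2p+k and |vv| = 4p+2k ≠ 4p+k since k ≥ 1. So xy^2z ∉ L.
This contradicts the pumping lemma, so L is not regular.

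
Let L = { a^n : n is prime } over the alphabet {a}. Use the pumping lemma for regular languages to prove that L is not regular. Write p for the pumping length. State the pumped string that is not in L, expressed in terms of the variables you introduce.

Assume L is regular; let p be its pumping constant.
Let q be a prime with q ≥ p+2 (infinitely many primes exist), and take w = a^q ∈ L with |w| = q ≥ p.
Write w = xyz as guaranteed by the lemma, with |xy| ≤ p and |y| ≥ 1.
Then y = a^k for some k with 1 ≤ k ≤ p.
Since 1 ≤ k ≤ p, |xz| = q-k. Pump with i = q+1: |xy^{q+1}z| = (q-k)+(q+1)k = q+qk = q(1+k), which is composite (both factors ≥ 2). So xy^{q+1}z = a^{q(1+k)} ∉ L.
This is a contradiction; hence L is not regular.

a^{q(1+k)}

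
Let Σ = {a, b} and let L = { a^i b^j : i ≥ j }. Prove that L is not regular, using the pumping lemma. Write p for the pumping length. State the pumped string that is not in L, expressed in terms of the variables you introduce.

a^{p-k} b^p

Assume L is regular; let p be its pumping constant.
Choose w = a^p b^p ∈ L, with |w| = 2p ≥ p.
Write w = xyz as guaranteed by the lemma, with |xy| ≤ p and |y| > 0.
Because |xy| ≤ p and w begins with p copies of a, we have y = a^k with 1 ≤ k ≤ p.
Consider xy^0z = xz = a^{p-k} b^p. Since k ≥ 1, the a-count p-k is less than p, so i ≥ j fails; thus xz ∉ L.
This contradicts the pumping lemma, so L is not regular.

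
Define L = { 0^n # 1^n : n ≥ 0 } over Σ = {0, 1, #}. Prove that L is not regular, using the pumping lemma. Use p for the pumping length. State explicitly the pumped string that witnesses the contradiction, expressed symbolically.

Toward a contradiction, assume L is regular with pumping length p.
Take w = 0^p # 1^p ∈ L with |w| = 2p+1 ≥ p.
The pumping lemma gives a decomposition w = xyz where |xy| ≤ p and |y| > 0.
Because |xy| ≤ p and w begins with p copies of 0, we have y = 0^k with 1 ≤ k ≤ p.
Pump with i = 2: xy^2z = 0^{p+k} # 1^p, which would require p+k = p. But k ≥ 1, so xy^2z ∉ L.
Contradiction. Therefore L is not regular.

0^{p+k} # 1^p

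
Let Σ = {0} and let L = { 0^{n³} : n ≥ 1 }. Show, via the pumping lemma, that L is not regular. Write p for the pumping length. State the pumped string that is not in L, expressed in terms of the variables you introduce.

0^{p³+k}

Suppose for contradiction that L is regular, and let p be the pumping length.
Take w = 0^{p³} ∈ L with |w| = p³ ≥ p.
The pumping lemma gives a decomposition w = xyz where |xy| ≤ p and |y| > 0.
Then y = 0^k for some k with 1 ≤ k ≤ p.
Pump with i = 2: xy^2z = 0^{p³+k}. Since 1 ≤ k ≤ p, p³ < p³+k ≤ p³+p < p³+3p²+3p+1 = (p+1)³, so p³+k is not a perfect cube. So xy^2z ∉ L.
This contradicts the pumping lemma, so L is not regular.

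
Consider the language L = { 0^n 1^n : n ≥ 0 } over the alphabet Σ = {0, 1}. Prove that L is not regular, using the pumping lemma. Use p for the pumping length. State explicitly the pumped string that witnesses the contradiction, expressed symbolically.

0^{p+k} 1^p

Suppose for contradiction that L is regular, and let p be the pumping length.
Let w = 0^p 1^p ∈ L; note |w| = 2p ≥ p.
The pumping lemma gives a decomposition w = xyz where |xy| ≤ p and |y| > 0.
Because |xy| ≤ p and w begins with p copies of 0, we have y = 0^k with 1 ≤ k ≤ p.
Pump with i = 2: xy^2z = 0^{p+k} 1^p. For this to lie in L we would need p = p+k, which forces k = 0. But k ≥ 1, so xy^2z ∉ L.
This contradicts the pumping lemma, so L is not regular.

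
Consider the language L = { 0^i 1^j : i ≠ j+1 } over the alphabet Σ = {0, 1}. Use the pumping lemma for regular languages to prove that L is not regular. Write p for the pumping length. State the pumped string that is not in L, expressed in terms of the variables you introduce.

0^{p+p!} 1^{p+p!-1}

Assume L is regular. Let p be the pumping length given by the pumping lemma.
Choose w = 0^p 1^{p+p!-1}. Since p ≠ (p+p!-1)+1 = p+p!, w ∈ L; and |w| ≥ p.
The pumping lemma gives a decomposition w = xyz where |xy| ≤ p and |y| ≥ 1.
Since the first p symbols of w are all 0's and |xy| ≤ p, y lies entirely in the leading 0-block: y = 0^k for some k with 1 ≤ k ≤ p.
Since 1 ≤ k ≤ p, k divides p!; set t = 1 + p!/k. Then xy^t z has p + (p!/k)·k = p + p! copies of 0. Now the 0-count is p+p! and (1-count)+1 = (p+p!-1)+1 = p+p!, so i ≠ j+1 fails. So xy^t z = 0^{p+p!} 1^{p+p!-1} ∉ L.
Contradiction. Therefore L is not regular.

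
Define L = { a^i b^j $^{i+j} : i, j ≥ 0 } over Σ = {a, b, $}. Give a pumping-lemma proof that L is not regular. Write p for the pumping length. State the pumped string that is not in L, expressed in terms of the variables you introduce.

a^{p+k} b^p $^{2p}

Toward a contradiction, assume L is regular with pumping length p.
Take w = a^p b^p $^{2p} ∈ L (with i=j=p, i+j=2p), |w| = 4p ≥ p.
By the pumping lemma, w = xyz with |xy| ≤ p and y is nonempty.
The first p characters of w are a's, so xy (and hence y) consists only of a's. Write y = a^k, 1 ≤ k ≤ p.
Consider xy^2z = a^{p+k} b^p $^{2p}. Now the a- and b-counts sum to 2p+k, but the $-count is 2p ≠ 2p+k. So xy^2z ∉ L.
Contradiction. Therefore L is not regular.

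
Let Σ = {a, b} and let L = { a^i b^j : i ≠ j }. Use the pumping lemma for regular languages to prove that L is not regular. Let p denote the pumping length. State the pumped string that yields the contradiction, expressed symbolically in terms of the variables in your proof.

Assume L is regular; let p be its pumping constant.
Choose w = a^p b^{p+p!}. Since p ≠ p+p!, w ∈ L; and |w| ≥ p.
The pumping lemma gives a decomposition w = xyz where |xy| ≤ p and y is nonempty.
The first p characters of w are a's, so xy (and hence y) consists only of a's. Write y = a^k, 1 ≤ k ≤ p.
Since 1 ≤ k ≤ p, k divides p!; set t = 1 + p!/k. Then xy^t z has p + (p!/k)·k = p + p! copies of a. Now the a-count equals the b-count, so i ≠ j fails. So xy^t z = a^{p+p!} b^{p+p!} ∉ L.
Contradiction. Therefore L is not regular.

a^{p+p!} b^{p+p!}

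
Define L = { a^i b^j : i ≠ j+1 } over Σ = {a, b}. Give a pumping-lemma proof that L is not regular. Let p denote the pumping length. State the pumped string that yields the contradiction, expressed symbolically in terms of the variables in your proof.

a^{p+p!} b^{p+p!-1}

Toward a contradiction, assume L is regular with pumping length p.
Choose w = a^p b^{p+p!-1}. Since p ≠ (p+p!-1)+1 = p+p!, w ∈ L; and |w| ≥ p.
The pumping lemma gives a decomposition w = xyz where |xy| ≤ p and |y| ≥ 1.
Since the first p symbols of w are all a's and |xy| ≤ p, y lies entirely in the leading a-block: y = a^k for some k with 1 ≤ k ≤ p.
Since 1 ≤ k ≤ p, k divides p!; set t = 1 + p!/k. Then xy^t z has p + (p!/k)·k = p + p! copies of a. Now the a-count is p+p! and (b-count)+1 = (p+p!-1)+1 = p+p!, so i ≠ j+1 fails. So xy^t z = a^{p+p!} b^{p+p!-1} ∉ L.
This contradicts the pumping lemma, so L is not regular.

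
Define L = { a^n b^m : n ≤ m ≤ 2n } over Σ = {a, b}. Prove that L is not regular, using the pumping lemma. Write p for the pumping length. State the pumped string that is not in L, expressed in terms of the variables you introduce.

a^{p+k} b^p

Assume L is regular. Let p be the pumping length given by the pumping lemma.
Take w = a^p b^p ∈ L (since p ≤ p ≤ 2p), with |w| = 2p ≥ p.
The pumping lemma gives a decomposition w = xyz where |xy| ≤ p and |y| ≥ 1.
Since the first p symbols of w are all a's and |xy| ≤ p, y lies entirely in the leading a-block: y = a^k for some k with 1 ≤ k ≤ p.
Pump with i = 2: xy^2z = a^{p+k} b^p. Now n = p+k > p = m, so the condition n ≤ m fails. Thus xy^2z ∉ L.
This contradicts the pumping lemma, so L is not regular.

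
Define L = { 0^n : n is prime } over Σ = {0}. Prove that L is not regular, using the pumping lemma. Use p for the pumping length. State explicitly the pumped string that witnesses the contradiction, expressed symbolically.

Toward a contradiction, assume L is regular with pumping length p.
Let q be a prime with q ≥ p+2 (infinitely many primes exist), and take w = 0^q ∈ L with |w| = q ≥ p.
By the pumping lemma, w = xyz with |xy| ≤ p and y is nonempty.
Then y = 0^k for some k with 1 ≤ k ≤ p.
Since 1 ≤ k ≤ p, |xz| = q-k. Pump with i = q+1: |xy^{q+1}z| = (q-k)+(q+1)k = q+qk = q(1+k), which is composite (both factors ≥ 2). So xy^{q+1}z = 0^{q(1+k)} ∉ L.
This contradicts the pumping lemma, so L is not regular.

0^{q(1+k)}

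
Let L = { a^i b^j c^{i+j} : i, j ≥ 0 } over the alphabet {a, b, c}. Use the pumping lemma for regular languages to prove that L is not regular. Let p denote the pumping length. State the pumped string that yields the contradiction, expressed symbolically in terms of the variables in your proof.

Suppose for contradiction that L is regular, and let p be the pumping length.
Take w = a^p b^p c^{2p} ∈ L (with i=j=p, i+j=2p), |w| = 4p ≥ p.
The pumping lemma gives a decomposition w = xyz where |xy| ≤ p and |y| > 0.
Since the first p symbols of w are all a's and |xy| ≤ p, y lies entirely in the leading a-block: y = a^k for some k with 1 ≤ k ≤ p.
Consider xy^2z = a^{p+k} b^p c^{2p}. Now the a- and b-counts sum to 2p+k, but the c-count is 2p ≠ 2p+k. So xy^2z ∉ L.
This is a contradiction; hence L is not regular.

a^{p+k} b^p c^{2p}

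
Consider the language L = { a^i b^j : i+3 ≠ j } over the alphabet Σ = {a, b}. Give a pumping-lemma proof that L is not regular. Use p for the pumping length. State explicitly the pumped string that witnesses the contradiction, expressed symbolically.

a^{p+p!} b^{p+p!+3}

Assume L is regular. Let p be the pumping length given by the pumping lemma.
Choose w = a^p b^{p+p!+3}. Since p ≠ (p+p!+3)-3 = p+p!, w ∈ L; and |w| ≥ p.
The pumping lemma gives a decomposition w = xyz where |xy| ≤ p and y is nonempty.
Because |xy| ≤ p and w begins with p copies of a, we have y = a^k with 1 ≤ k ≤ p.
Since 1 ≤ k ≤ p, k divides p!; set t = 1 + p!/k. Then xy^t z has p + (p!/k)·k = p + p! copies of a. Now the a-count is p+p! and (b-count)-3 = (p+p!+3)-3 = p+p!, so i+3 ≠ j fails. So xy^t z = a^{p+p!} b^{p+p!+3} ∉ L.
This is a contradiction; hence L is not regular.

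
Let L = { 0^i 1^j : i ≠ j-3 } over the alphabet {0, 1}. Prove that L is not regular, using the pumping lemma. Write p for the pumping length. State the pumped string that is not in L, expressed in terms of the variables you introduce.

0^{p+p!} 1^{p+p!+3}

Assume L is regular. Let p be the pumping length given by the pumping lemma.
Choose w = 0^p 1^{p+p!+3}. Since p ≠ (p+p!+3)-3 = p+p!, w ∈ L; and |w| ≥ p.
Write w = xyz as guaranteed by the lemma, with |xy| ≤ p and y is nonempty.
The first p characters of w are 0's, so xy (and hence y) consists only of 0's. Write y = 0^k, 1 ≤ k ≤ p.
Since 1 ≤ k ≤ p, k divides p!; set t = 1 + p!/k. Then xy^t z has p + (p!/k)·k = p + p! copies of 0. Now the 0-count is p+p! and (1-count)-3 = (p+p!+3)-3 = p+p!, so i ≠ j-3 fails. So xy^t z = 0^{p+p!} 1^{p+p!+3} ∉ L.
This contradicts the pumping lemma, so L is not regular.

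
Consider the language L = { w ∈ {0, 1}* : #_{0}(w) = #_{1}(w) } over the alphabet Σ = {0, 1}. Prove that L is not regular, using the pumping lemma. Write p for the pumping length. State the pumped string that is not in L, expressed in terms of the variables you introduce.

0^{p+k} 1^p

Toward a contradiction, assume L is regular with pumping length p.
Choose w = 0^p 1^p ∈ L with |w| = 2p ≥ p.
Write w = xyz as guaranteed by the lemma, with |xy| ≤ p and |y| ≥ 1.
Since the first p symbols of w are all 0's and |xy| ≤ p, y lies entirely in the leading 0-block: y = 0^k for some k with 1 ≤ k ≤ p.
Pump with i = 2: xy^2z = 0^{p+k} 1^p has p+k occurrences of 0 but only p of 1. Since k ≥ 1 the counts differ, so xy^2z ∉ L.
Contradiction. Therefore L is not regular.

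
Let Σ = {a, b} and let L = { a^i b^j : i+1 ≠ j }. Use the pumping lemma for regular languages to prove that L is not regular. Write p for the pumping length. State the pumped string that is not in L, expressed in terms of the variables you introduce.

Assume L is regular; let p be its pumping constant.
Choose w = a^p b^{p+p!+1}. Since p ≠ (p+p!+1)-1 = p+p!, w ∈ L; and |w| ≥ p.
Write w = xyz as guaranteed by the lemma, with |xy| ≤ p and |y| ≥ 1.
The first p characters of w are a's, so xy (and hence y) consists only of a's. Write y = a^k, 1 ≤ k ≤ p.
Since 1 ≤ k ≤ p, k divides p!; set t = 1 + p!/k. Then xy^t z has p + (p!/k)·k = p + p! copies of a. Now the a-count is p+p! and (b-count)-1 = (p+p!+1)-1 = p+p!, so i+1 ≠ j fails. So xy^t z = a^{p+p!} b^{p+p!+1} ∉ L.
This is a contradiction; hence L is not regular.

a^{p+p!} b^{p+p!+1}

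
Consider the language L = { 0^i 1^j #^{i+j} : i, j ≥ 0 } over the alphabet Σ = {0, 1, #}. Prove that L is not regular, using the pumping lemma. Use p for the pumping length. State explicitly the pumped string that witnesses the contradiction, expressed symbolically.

0^{p+k} 1^p #^{2p}

Assume L is regular. Let p be the pumping length given by the pumping lemma.
Take w = 0^p 1^p #^{2p} ∈ L (with i=j=p, i+j=2p), |w| = 4p ≥ p.
The pumping lemma gives a decomposition w = xyz where |xy| ≤ p and |y| ≥ 1.
Since the first p symbols of w are all 0's and |xy| ≤ p, y lies entirely in the leading 0-block: y = 0^k for some k with 1 ≤ k ≤ p.
Consider xy^2z = 0^{p+k} 1^p #^{2p}. Now the 0- and 1-counts sum to 2p+k, but the #-count is 2p ≠ 2p+k. So xy^2z ∉ L.
This contradicts the pumping lemma, so L is not regular.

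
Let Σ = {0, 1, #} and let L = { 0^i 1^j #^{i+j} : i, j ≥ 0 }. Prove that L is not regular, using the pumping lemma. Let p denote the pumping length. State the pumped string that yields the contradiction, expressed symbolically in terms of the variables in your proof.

0^{p+k} 1^p #^{2p}

Assume L is regular; let p be its pumping constant.
Take w = 0^p 1^p #^{2p} ∈ L (with i=j=p, i+j=2p), |w| = 4p ≥ p.
Write w = xyz as guaranteed by the lemma, with |xy| ≤ p and |y| ≥ 1.
Because |xy| ≤ p and w begins with p copies of 0, we have y = 0^k with 1 ≤ k ≤ p.
Consider xy^2z = 0^{p+k} 1^p #^{2p}. Now the 0- and 1-counts sum to 2p+k, but the #-count is 2p ≠ 2p+k. So xy^2z ∉ L.
Contradiction. Therefore L is not regular.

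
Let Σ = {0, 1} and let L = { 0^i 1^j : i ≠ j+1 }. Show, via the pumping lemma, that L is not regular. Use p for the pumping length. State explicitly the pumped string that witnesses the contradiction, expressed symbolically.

0^{p+p!} 1^{p+p!-1}

Assume L is regular. Let p be the pumping length given by the pumping lemma.
Choose w = 0^p 1^{p+p!-1}. Since p ≠ (p+p!-1)+1 = p+p!, w ∈ L; and |w| ≥ p.
The pumping lemma gives a decomposition w = xyz where |xy| ≤ p and |y| ≥ 1.
Because |xy| ≤ p and w begins with p copies of 0, we have y = 0^k with 1 ≤ k ≤ p.
Since 1 ≤ k ≤ p, k divides p!; set t = 1 + p!/k. Then xy^t z has p + (p!/k)·k = p + p! copies of 0. Now the 0-count is p+p! and (1-count)+1 = (p+p!-1)+1 = p+p!, so i ≠ j+1 fails. So xy^t z = 0^{p+p!} 1^{p+p!-1} ∉ L.
Contradiction. Therefore L is not regular.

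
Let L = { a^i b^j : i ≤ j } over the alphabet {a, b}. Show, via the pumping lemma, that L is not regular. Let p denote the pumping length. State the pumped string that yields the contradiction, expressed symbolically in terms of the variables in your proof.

Toward a contradiction, assume L is regular with pumping length p.
Choose w = a^p b^p ∈ L, with |w| = 2p ≥ p.
By the pumping lemma, w = xyz with |xy| ≤ p and |y| ≥ 1.
The first p characters of w are a's, so xy (and hence y) consists only of a's. Write y = a^k, 1 ≤ k ≤ p.
Consider xy^2z = a^{p+k} b^p. Since k ≥ 1, the a-count p+k exceeds the b-count p, so i ≤ j fails; thus xy^2z ∉ L.
Contradiction. Therefore L is not regular.

a^{p+k} b^p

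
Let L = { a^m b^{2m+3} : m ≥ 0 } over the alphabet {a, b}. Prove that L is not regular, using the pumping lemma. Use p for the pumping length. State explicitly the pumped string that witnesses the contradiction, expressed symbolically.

a^{p+k} b^{2p+3}

Suppose for contradiction that L is regular, and let p be the pumping length.
Let w = a^p b^{2p+3} ∈ L; note |w| = 3p+3 ≥ p.
By the pumping lemma, w = xyz with |xy| ≤ p and |y| ≥ 1.
The first p characters of w are a's, so xy (and hence y) consists only of a's. Write y = a^k, 1 ≤ k ≤ p.
Pump with i = 2: xy^2z = a^{p+k} b^{2p+3}. For this to lie in L we would need 2p+3 = 2(p+k)+3, which forces k = 0. But k ≥ 1, so xy^2z ∉ L.
This is a contradiction; hence L is not regular.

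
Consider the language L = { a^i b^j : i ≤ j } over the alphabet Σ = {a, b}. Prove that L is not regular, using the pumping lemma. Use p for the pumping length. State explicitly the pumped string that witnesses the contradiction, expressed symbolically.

a^{p+k} b^p

Assume L is regular. Let p be the pumping length given by the pumping lemma.
Choose w = a^p b^p ∈ L, with |w| = 2p ≥ p.
The pumping lemma gives a decomposition w = xyz where |xy| ≤ p and |y| > 0.
Because |xy| ≤ p and w begins with p copies of a, we have y = a^k with 1 ≤ k ≤ p.
Consider xy^2z = a^{p+k} b^p. Since k ≥ 1, the a-count p+k exceeds the b-count p, so i ≤ j fails; thus xy^2z ∉ L.
This contradicts the pumping lemma, so L is not regular.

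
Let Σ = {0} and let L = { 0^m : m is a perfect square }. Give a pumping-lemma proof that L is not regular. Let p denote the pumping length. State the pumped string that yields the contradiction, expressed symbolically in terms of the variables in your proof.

0^{p²+k}

Suppose for contradiction that L is regular, and let p be the pumping length.
Take w = 0^{p²} ∈ L with |w| = p² ≥ p.
By the pumping lemma, w = xyz with |xy| ≤ p and y is nonempty.
Then y = 0^k for some k with 1 ≤ k ≤ p.
Pump with i = 2: xy^2z = 0^{p²+k}. Since 1 ≤ k ≤ p, p² < p²+k ≤ p²+p < (p+1)², so p²+k lies strictly between consecutive squares and is not a perfect square. So xy^2z ∉ L.
This contradicts the pumping lemma, so L is not regular.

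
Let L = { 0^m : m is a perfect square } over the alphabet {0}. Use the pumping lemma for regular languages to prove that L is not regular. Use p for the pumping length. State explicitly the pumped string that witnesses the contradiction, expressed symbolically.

Toward a contradiction, assume L is regular with pumping length p.
Take w = 0^{p²} ∈ L with |w| = p² ≥ p.
Write w = xyz as guaranteed by the lemma, with |xy| ≤ p and |y| ≥ 1.
Then y = 0^k for some k with 1 ≤ k ≤ p.
Pump with i = 2: xy^2z = 0^{p²+k}. Since 1 ≤ k ≤ p, p² < p²+k ≤ p²+p < (p+1)², so p²+k lies strictly between consecutive squares and is not a perfect square. So xy^2z ∉ L.
This is a contradiction; hence L is not regular.

0^{p²+k}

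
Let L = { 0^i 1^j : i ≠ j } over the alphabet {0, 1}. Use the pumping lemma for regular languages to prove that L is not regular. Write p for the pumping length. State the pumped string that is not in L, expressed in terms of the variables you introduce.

Toward a contradiction, assume L is regular with pumping length p.
Choose w = 0^p 1^{p+p!}. Since p ≠ p+p!, w ∈ L; and |w| ≥ p.
By the pumping lemma, w = xyz with |xy| ≤ p and |y| ≥ 1.
Because |xy| ≤ p and w begins with p copies of 0, we have y = 0^k with 1 ≤ k ≤ p.
Since 1 ≤ k ≤ p, k divides p!; set t = 1 + p!/k. Then xy^t z has p + (p!/k)·k = p + p! copies of 0. Now the 0-count equals the 1-count, so i ≠ j fails. So xy^t z = 0^{p+p!} 1^{p+p!} ∉ L.
This contradicts the pumping lemma, so L is not regular.

0^{p+p!} 1^{p+p!}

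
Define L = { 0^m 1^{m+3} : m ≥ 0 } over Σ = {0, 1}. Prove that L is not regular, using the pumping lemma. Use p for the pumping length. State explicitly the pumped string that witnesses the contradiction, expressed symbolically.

Assume L is regular. Let p be the pumping length given by the pumping lemma.
Choose w = 0^p 1^{p+3}, which is in L with |w| = 2p+3 ≥ p.
The pumping lemma gives a decomposition w = xyz where |xy| ≤ p and y is nonempty.
Since the first p symbols of w are all 0's and |xy| ≤ p, y lies entirely in the leading 0-block: y = 0^k for some k with 1 ≤ k ≤ p.
Pump with i = 2: xy^2z = 0^{p+k} 1^{p+3}. For this to lie in L we would need p+3 = (p+k)+3, which forces k = 0. But k ≥ 1, so xy^2z ∉ L.
This is a contradiction; hence L is not regular.

0^{p+k} 1^{p+3}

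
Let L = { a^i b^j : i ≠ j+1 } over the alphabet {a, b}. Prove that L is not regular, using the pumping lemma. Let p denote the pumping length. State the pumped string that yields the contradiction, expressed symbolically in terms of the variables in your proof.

Suppose for contradiction that L is regular, and let p be the pumping length.
Choose w = a^p b^{p+p!-1}. Since p ≠ (p+p!-1)+1 = p+p!, w ∈ L; and |w| ≥ p.
Write w = xyz as guaranteed by the lemma, with |xy| ≤ p and |y| > 0.
Because |xy| ≤ p and w begins with p copies of a, we have y = a^k with 1 ≤ k ≤ p.
Since 1 ≤ k ≤ p, k divides p!; set t = 1 + p!/k. Then xy^t z has p + (p!/k)·k = p + p! copies of a. Now the a-count is p+p! and (b-count)+1 = (p+p!-1)+1 = p+p!, so i ≠ j+1 fails. So xy^t z = a^{p+p!} b^{p+p!-1} ∉ L.
Contradiction. Therefore L is not regular.

a^{p+p!} b^{p+p!-1}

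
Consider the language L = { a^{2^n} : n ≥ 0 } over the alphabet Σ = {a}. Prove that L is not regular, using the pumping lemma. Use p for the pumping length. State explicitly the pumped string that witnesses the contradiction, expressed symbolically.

a^{2^p+k}

Toward a contradiction, assume L is regular with pumping length p.
Take w = a^{2^p} ∈ L with |w| = 2^p ≥ p.
By the pumping lemma, w = xyz with |xy| ≤ p and |y| > 0.
Then y = a^k for some k with 1 ≤ k ≤ p.
Pump with i = 2: xy^2z = a^{2^p+k}. Since 1 ≤ k ≤ p < 2^p, we have 2^p < 2^p+k < 2^{p+1}, so 2^p+k is not a power of 2. So xy^2z ∉ L.
This contradicts the pumping lemma, so L is not regular.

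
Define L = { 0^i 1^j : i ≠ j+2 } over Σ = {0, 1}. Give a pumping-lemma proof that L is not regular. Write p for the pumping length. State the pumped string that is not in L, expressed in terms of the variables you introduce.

Toward a contradiction, assume L is regular with pumping length p.
Choose w = 0^p 1^{p+p!-2}. Since p ≠ (p+p!-2)+2 = p+p!, w ∈ L; and |w| ≥ p.
By the pumping lemma, w = xyz with |xy| ≤ p and y is nonempty.
Since the first p symbols of w are all 0's and |xy| ≤ p, y lies entirely in the leading 0-block: y = 0^k for some k with 1 ≤ k ≤ p.
Since 1 ≤ k ≤ p, k divides p!; set t = 1 + p!/k. Then xy^t z has p + (p!/k)·k = p + p! copies of 0. Now the 0-count is p+p! and (1-count)+2 = (p+p!-2)+2 = p+p!, so i ≠ j+2 fails. So xy^t z = 0^{p+p!} 1^{p+p!-2} ∉ L.
Contradiction. Therefore L is not regular.

0^{p+p!} 1^{p+p!-2}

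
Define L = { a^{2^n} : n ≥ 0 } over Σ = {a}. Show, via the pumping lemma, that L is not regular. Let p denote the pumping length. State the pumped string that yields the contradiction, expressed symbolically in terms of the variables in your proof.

Assume L is regular; let p be its pumping constant.
Take w = a^{2^p} ∈ L with |w| = 2^p ≥ p.
The pumping lemma gives a decomposition w = xyz where |xy| ≤ p and y is nonempty.
Then y = a^k for some k with 1 ≤ k ≤ p.
Pump with i = 2: xy^2z = a^{2^p+k}. Since 1 ≤ k ≤ p < 2^p, we have 2^p < 2^p+k < 2^{p+1}, so 2^p+k is not a power of 2. So xy^2z ∉ L.
Contradiction. Therefore L is not regular.

a^{2^p+k}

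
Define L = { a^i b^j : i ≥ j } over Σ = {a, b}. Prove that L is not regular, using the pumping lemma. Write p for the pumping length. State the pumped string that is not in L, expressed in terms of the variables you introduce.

a^{p-k} b^p

Toward a contradiction, assume L is regular with pumping length p.
Choose w = a^p b^p ∈ L, with |w| = 2p ≥ p.
The pumping lemma gives a decomposition w = xyz where |xy| ≤ p and |y| > 0.
Because |xy| ≤ p and w begins with p copies of a, we have y = a^k with 1 ≤ k ≤ p.
Consider xy^0z = xz = a^{p-k} b^p. Since k ≥ 1, the a-count p-k is less than p, so i ≥ j fails; thus xz ∉ L.
Contradiction. Therefore L is not regular.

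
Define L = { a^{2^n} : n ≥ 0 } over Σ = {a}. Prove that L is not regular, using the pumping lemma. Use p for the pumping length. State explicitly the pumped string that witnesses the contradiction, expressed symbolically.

Assume L is regular. Let p be the pumping length given by the pumping lemma.
Take w = a^{2^p} ∈ L with |w| = 2^p ≥ p.
The pumping lemma gives a decomposition w = xyz where |xy| ≤ p and |y| > 0.
Then y = a^k for some k with 1 ≤ k ≤ p.
Pump with i = 2: xy^2z = a^{2^p+k}. Since 1 ≤ k ≤ p < 2^p, we have 2^p < 2^p+k < 2^{p+1}, so 2^p+k is not a power of 2. So xy^2z ∉ L.
Contradiction. Therefore L is not regular.

a^{2^p+k}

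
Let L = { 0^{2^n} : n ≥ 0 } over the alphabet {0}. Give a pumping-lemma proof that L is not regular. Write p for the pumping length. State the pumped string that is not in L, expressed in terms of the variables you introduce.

Assume L is regular. Let p be the pumping length given by the pumping lemma.
Take w = 0^{2^p} ∈ L with |w| = 2^p ≥ p.
By the pumping lemma, w = xyz with |xy| ≤ p and |y| ≥ 1.
Then y = 0^k for some k with 1 ≤ k ≤ p.
Pump with i = 2: xy^2z = 0^{2^p+k}. Since 1 ≤ k ≤ p < 2^p, we have 2^p < 2^p+k < 2^{p+1}, so 2^p+k is not a power of 2. So xy^2z ∉ L.
Contradiction. Therefore L is not regular.

0^{2^p+k}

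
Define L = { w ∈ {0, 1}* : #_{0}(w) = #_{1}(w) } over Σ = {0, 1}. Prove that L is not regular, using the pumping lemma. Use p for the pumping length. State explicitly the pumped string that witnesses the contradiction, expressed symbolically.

Assume L is regular; let p be its pumping constant.
Choose w = 0^p 1^p ∈ L with |w| = 2p ≥ p.
Write w = xyz as guaranteed by the lemma, with |xy| ≤ p and |y| > 0.
Since the first p symbols of w are all 0's and |xy| ≤ p, y lies entirely in the leading 0-block: y = 0^k for some k with 1 ≤ k ≤ p.
Pump with i = 2: xy^2z = 0^{p+k} 1^p has p+k occurrences of 0 but only p of 1. Since k ≥ 1 the counts differ, so xy^2z ∉ L.
This is a contradiction; hence L is not regular.

0^{p+k} 1^p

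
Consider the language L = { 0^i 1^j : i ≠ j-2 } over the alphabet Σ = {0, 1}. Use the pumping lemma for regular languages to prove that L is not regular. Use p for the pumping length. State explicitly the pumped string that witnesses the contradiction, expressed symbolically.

Assume L is regular; let p be its pumping constant.
Choose w = 0^p 1^{p+p!+2}. Since p ≠ (p+p!+2)-2 = p+p!, w ∈ L; and |w| ≥ p.
By the pumping lemma, w = xyz with |xy| ≤ p and y is nonempty.
Since the first p symbols of w are all 0's and |xy| ≤ p, y lies entirely in the leading 0-block: y = 0^k for some k with 1 ≤ k ≤ p.
Since 1 ≤ k ≤ p, k divides p!; set t = 1 + p!/k. Then xy^t z has p + (p!/k)·k = p + p! copies of 0. Now the 0-count is p+p! and (1-count)-2 = (p+p!+2)-2 = p+p!, so i ≠ j-2 fails. So xy^t z = 0^{p+p!} 1^{p+p!+2} ∉ L.
Contradiction. Therefore L is not regular.

0^{p+p!} 1^{p+p!+2}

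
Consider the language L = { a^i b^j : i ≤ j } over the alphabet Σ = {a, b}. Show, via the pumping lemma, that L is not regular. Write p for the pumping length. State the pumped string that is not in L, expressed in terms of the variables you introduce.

a^{p+k} b^p

Suppose for contradiction that L is regular, and let p be the pumping length.
Choose w = a^p b^p ∈ L, with |w| = 2p ≥ p.
Write w = xyz as guaranteed by the lemma, with |xy| ≤ p and y is nonempty.
Since the first p symbols of w are all a's and |xy| ≤ p, y lies entirely in the leading a-block: y = a^k for some k with 1 ≤ k ≤ p.
Consider xy^2z = a^{p+k} b^p. Since k ≥ 1, the a-count p+k exceeds the b-count p, so i ≤ j fails; thus xy^2z ∉ L.
This contradicts the pumping lemma, so L is not regular.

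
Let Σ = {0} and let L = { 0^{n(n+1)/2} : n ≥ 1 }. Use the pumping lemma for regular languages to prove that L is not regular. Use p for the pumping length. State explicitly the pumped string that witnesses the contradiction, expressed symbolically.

0^{p(p+1)/2+k}

Suppose for contradiction that L is regular, and let p be the pumping length.
Take w = 0^{p(p+1)/2} ∈ L with |w| = p(p+1)/2 ≥ p.
The pumping lemma gives a decomposition w = xyz where |xy| ≤ p and |y| > 0.
Then y = 0^k for some k with 1 ≤ k ≤ p.
Pump with i = 2: xy^2z = 0^{p(p+1)/2+k}. Since 1 ≤ k ≤ p, p(p+1)/2 < p(p+1)/2+k ≤ p(p+1)/2+p < (p+1)(p+2)/2, so p(p+1)/2+k is strictly between consecutive triangular numbers. So xy^2z ∉ L.
This contradicts the pumping lemma, so L is not regular.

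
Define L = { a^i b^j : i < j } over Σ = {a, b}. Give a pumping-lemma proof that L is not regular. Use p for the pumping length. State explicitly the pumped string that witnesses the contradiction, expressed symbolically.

a^{p+k} b^{p+1}

Suppose for contradiction that L is regular, and let p be the pumping length.
Choose w = a^p b^{p+1} ∈ L, with |w| = 2p+1 ≥ p.
The pumping lemma gives a decomposition w = xyz where |xy| ≤ p and |y| > 0.
The first p characters of w are a's, so xy (and hence y) consists only of a's. Write y = a^k, 1 ≤ k ≤ p.
Consider xy^2z = a^{p+k} b^{p+1}. Since k ≥ 1, the a-count p+k is at least p+1, so i < j fails; thus xy^2z ∉ L.
This contradicts the pumping lemma, so L is not regular.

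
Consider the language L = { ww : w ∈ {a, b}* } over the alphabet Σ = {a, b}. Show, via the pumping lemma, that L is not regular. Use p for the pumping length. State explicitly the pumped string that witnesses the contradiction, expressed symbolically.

Suppose for contradiction that L is regular, and let p be the pumping length.
Take w = a^p b^p a^p b^p = uu where u = a^pb^p; then w ∈ L and |w| = 4p ≥ p.
By the pumping lemma, w = xyz with |xy| ≤ p and |y| ≥ 1.
Since the first p symbols of w are all a's and |xy| ≤ p, y lies entirely in the leading a-block: y = a^k for some k with 1 ≤ k ≤ p.
Pump with i = 2: xy^2z = a^{p+k} b^p a^p b^p, of length 4p+k. Suppose this equals vv. The string starts with a and ends with b, so v does too; thus the boundary between the two copies of v is a b→a transition. There is exactly one such transition, at position 2p+k, so |v| = 2p+k and |vv| = 4p+2k ≠ 4p+k since k ≥ 1. So xy^2z ∉ L.
This contradicts the pumping lemma, so L is not regular.

a^{p+k} b^p a^p b^p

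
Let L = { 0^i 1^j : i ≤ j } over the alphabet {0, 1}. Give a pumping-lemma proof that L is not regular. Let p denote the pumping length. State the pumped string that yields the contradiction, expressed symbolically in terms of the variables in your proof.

Assume L is regular. Let p be the pumping length given by the pumping lemma.
Choose w = 0^p 1^p ∈ L, with |w| = 2p ≥ p.
The pumping lemma gives a decomposition w = xyz where |xy| ≤ p and |y| > 0.
Because |xy| ≤ p and w begins with p copies of 0, we have y = 0^k with 1 ≤ k ≤ p.
Consider xy^2z = 0^{p+k} 1^p. Since k ≥ 1, the 0-count p+k exceeds the 1-count p, so i ≤ j fails; thus xy^2z ∉ L.
Contradiction. Therefore L is not regular.

0^{p+k} 1^p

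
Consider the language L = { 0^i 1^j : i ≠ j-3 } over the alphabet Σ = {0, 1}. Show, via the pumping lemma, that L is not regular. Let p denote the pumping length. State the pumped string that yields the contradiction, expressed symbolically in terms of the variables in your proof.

Toward a contradiction, assume L is regular with pumping length p.
Choose w = 0^p 1^{p+p!+3}. Since p ≠ (p+p!+3)-3 = p+p!, w ∈ L; and |w| ≥ p.
Write w = xyz as guaranteed by the lemma, with |xy| ≤ p and |y| ≥ 1.
Because |xy| ≤ p and w begins with p copies of 0, we have y = 0^k with 1 ≤ k ≤ p.
Since 1 ≤ k ≤ p, k divides p!; set t = 1 + p!/k. Then xy^t z has p + (p!/k)·k = p + p! copies of 0. Now the 0-count is p+p! and (1-count)-3 = (p+p!+3)-3 = p+p!, so i ≠ j-3 fails. So xy^t z = 0^{p+p!} 1^{p+p!+3} ∉ L.
This is a contradiction; hence L is not regular.

0^{p+p!} 1^{p+p!+3}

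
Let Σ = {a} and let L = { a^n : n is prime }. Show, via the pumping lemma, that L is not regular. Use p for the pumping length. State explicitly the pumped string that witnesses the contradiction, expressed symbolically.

a^{q(1+k)}

Toward a contradiction, assume L is regular with pumping length p.
Let q be a prime with q ≥ p+2 (infinitely many primes exist), and take w = a^q ∈ L with |w| = q ≥ p.
Write w = xyz as guaranteed by the lemma, with |xy| ≤ p and |y| ≥ 1.
Then y = a^k for some k with 1 ≤ k ≤ p.
Since 1 ≤ k ≤ p, |xz| = q-k. Pump with i = q+1: |xy^{q+1}z| = (q-k)+(q+1)k = q+qk = q(1+k), which is composite (both factors ≥ 2). So xy^{q+1}z = a^{q(1+k)} ∉ L.
This contradicts the pumping lemma, so L is not regular.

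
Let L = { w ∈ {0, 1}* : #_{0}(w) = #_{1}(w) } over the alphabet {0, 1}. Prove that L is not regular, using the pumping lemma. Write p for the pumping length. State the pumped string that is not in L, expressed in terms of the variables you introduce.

0^{p+k} 1^p

Assume L is regular; let p be its pumping constant.
Choose w = 0^p 1^p ∈ L with |w| = 2p ≥ p.
By the pumping lemma, w = xyz with |xy| ≤ p and y is nonempty.
Because |xy| ≤ p and w begins with p copies of 0, we have y = 0^k with 1 ≤ k ≤ p.
Pump with i = 2: xy^2z = 0^{p+k} 1^p has p+k occurrences of 0 but only p of 1. Since k ≥ 1 the counts differ, so xy^2z ∉ L.
This is a contradiction; hence L is not regular.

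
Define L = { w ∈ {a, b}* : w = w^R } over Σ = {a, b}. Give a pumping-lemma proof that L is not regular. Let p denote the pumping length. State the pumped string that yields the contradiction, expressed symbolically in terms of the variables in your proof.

Assume L is regular; let p be its pumping constant.
Take w = a^p b a^p, a palindrome of length 2p+1 ≥ p.
Write w = xyz as guaranteed by the lemma, with |xy| ≤ p and |y| ≥ 1.
Because |xy| ≤ p and w begins with p copies of a, we have y = a^k with 1 ≤ k ≤ p.
Pump with i = 2: xy^2z = a^{p+k} b a^p. Its reverse is a^p b a^{p+k}, which differs from xy^2z since k ≥ 1. So xy^2z is not a palindrome and xy^2z ∉ L.
This is a contradiction; hence L is not regular.

a^{p+k} b a^p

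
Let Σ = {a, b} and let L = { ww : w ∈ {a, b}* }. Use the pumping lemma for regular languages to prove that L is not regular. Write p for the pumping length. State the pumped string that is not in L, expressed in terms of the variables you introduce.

Toward a contradiction, assume L is regular with pumping length p.
Take w = a^p b^p a^p b^p = uu where u = a^pb^p; then w ∈ L and |w| = 4p ≥ p.
By the pumping lemma, w = xyz with |xy| ≤ p and |y| > 0.
The first p characters of w are a's, so xy (and hence y) consists only of a's. Write y = a^k, 1 ≤ k ≤ p.
Pump with i = 2: xy^2z = a^{p+k} b^p a^p b^p, of length 4p+k. Suppose this equals vv. The string starts with a and ends with b, so v does too; thus the boundary between the two copies of v is a b→a transition. There is exactly one such transition, at position 2p+k, so |v| = 2p+k and |vv| = 4p+2k ≠ 4p+k since k ≥ 1. So xy^2z ∉ L.
This contradicts the pumping lemma, so L is not regular.

a^{p+k} b^p a^p b^p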